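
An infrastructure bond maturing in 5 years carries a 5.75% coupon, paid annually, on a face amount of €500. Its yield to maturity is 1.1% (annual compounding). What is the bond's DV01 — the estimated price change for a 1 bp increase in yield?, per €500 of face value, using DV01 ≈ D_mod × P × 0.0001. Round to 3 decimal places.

Periodic yield y = 0.011.
  t   CF        PV=CF/(1+0.011)^t    t·PV
  1        28.75        28.4372        28.4372
  2        28.75        28.1278        56.2556
  3        28.75        27.8217        83.4652
  4        28.75        27.5190       110.0761
  5       528.75       500.6043     2,503.0217
  Σ                    612.5101     2,781.2558
P = 612.5101; D_Mac = 4.54075 yrs; D_mod = 4.49135 yrs.
DV01 ≈ 4.49135 × 612.5101 × 0.0001 = 0.275099.

€0.275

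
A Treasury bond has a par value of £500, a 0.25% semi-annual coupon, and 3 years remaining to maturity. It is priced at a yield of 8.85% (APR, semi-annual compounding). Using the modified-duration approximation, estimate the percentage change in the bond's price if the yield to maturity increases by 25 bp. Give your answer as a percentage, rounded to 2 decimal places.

-0.72%

Periodic yield y = 0.04425. Modified duration first:
  t   CF        PV=CF/(1+0.04425)^t    t·PV
  1        0.625         0.5985         0.5985
  2        0.625         0.5732         1.1463
  3        0.625         0.5489         1.6466
  4        0.625         0.5256         2.1024
  5        0.625         0.5033         2.5167
  6      500.625       386.0874     2,316.5244
  Σ                    388.8369     2,324.5349
P = 388.8369; D_Mac = 5.97818 half-year periods = 2.98909 yrs; D_mod = 2.98909/(1+0.04425) = 2.86243 yrs.
ΔP/P ≈ -D_mod · Δy = -2.86243 × (+0.0025) = -0.007156 = -0.7156%.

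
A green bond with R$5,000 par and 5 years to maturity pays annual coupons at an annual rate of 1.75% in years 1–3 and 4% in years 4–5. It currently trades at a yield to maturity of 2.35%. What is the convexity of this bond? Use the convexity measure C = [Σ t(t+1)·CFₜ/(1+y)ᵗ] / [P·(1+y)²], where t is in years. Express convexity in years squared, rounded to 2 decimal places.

With y = 0.0235:
  t   CF        PV=CF/(1+0.0235)^t    t·PV        t(t+1)·PV
  1        87.50        85.4910        85.4910         170.9819
  2        87.50        83.5281       167.0561         501.1683
  3        87.50        81.6102       244.8306         979.3226
  4       200.00       182.2546       729.0186       3,645.0929
  5     5,200.00     4,629.8200    23,149.1001     138,894.6006
  Σ                  5,062.7039    24,375.4964     144,191.1663
P = 5,062.7039.
Convexity = Σ t(t+1)·PV / [P·(1+y)²] = 144,191.1663 / (5,062.7039 × 1.047552) = 27.18820.

27.19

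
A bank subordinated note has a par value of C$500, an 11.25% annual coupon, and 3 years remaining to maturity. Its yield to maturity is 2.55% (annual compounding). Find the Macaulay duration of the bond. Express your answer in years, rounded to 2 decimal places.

2.74 years

Periodic yield y = 0.0255. Discount each cash flow and weight by its year:
  t   CF        PV=CF/(1+0.0255)^t    t·PV
  1        56.25        54.8513        54.8513
  2        56.25        53.4874       106.9747
  3       556.25       515.7783     1,547.3348
  Σ                    624.1169     1,709.1608
Price P = Σ PV = 624.1169.
Macaulay duration = Σ(t·PV) / P = 1,709.1608 / 624.1169 = 2.73853 years.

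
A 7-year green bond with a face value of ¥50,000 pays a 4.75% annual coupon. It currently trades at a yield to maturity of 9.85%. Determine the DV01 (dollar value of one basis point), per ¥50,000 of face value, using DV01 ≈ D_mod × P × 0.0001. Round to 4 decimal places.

Periodic yield y = 0.0985.
  t   CF        PV=CF/(1+0.0985)^t    t·PV
  1     2,375.00     2,162.0391     2,162.0391
  2     2,375.00     1,968.1740     3,936.3480
  3     2,375.00     1,791.6923     5,375.0769
  4     2,375.00     1,631.0353     6,524.1413
  5     2,375.00     1,484.7841     7,423.9205
  6     2,375.00     1,351.6469     8,109.8813
  7    52,375.00    27,134.6115   189,942.2802
  Σ                 37,523.9832   223,473.6874
P = 37,523.9832; D_Mac = 5.95549 yrs; D_mod = 5.42147 yrs.
DV01 ≈ 5.42147 × 37,523.9832 × 0.0001 = 20.343531.

¥20.3435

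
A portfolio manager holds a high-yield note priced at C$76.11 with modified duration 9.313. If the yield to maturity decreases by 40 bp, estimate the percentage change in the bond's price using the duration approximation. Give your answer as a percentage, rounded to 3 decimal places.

+3.725%

Duration approximation: ΔP/P ≈ -D_mod · Δy = -9.313 × (-0.004) = +0.037252.
As a percentage: +3.7252%.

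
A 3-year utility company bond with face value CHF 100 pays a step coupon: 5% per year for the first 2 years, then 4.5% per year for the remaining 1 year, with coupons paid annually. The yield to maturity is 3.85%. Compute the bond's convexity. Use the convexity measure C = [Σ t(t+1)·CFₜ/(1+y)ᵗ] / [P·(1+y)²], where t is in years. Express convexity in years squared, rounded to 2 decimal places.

With y = 0.0385:
  t   CF        PV=CF/(1+0.0385)^t    t·PV        t(t+1)·PV
  1         5.00         4.8146         4.8146           9.6293
  2         5.00         4.6361         9.2723          27.8169
  3       104.50        93.3033       279.9098       1,119.6390
  Σ                    102.7540       293.9967       1,157.0852
P = 102.7540.
Convexity = Σ t(t+1)·PV / [P·(1+y)²] = 1,157.0852 / (102.7540 × 1.078482) = 10.44127.

10.44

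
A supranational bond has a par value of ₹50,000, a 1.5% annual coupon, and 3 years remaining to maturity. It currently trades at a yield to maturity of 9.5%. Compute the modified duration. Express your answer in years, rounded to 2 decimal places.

Periodic yield y = 0.095. First find Macaulay duration:
  t   CF        PV=CF/(1+0.095)^t    t·PV
  1       750.00       684.9315       684.9315
  2       750.00       625.5082     1,251.0165
  3    50,750.00    38,653.9330   115,961.7989
  Σ                 39,964.3727   117,897.7468
P = 39,964.3727; Macaulay duration = 117,897.7468 / 39,964.3727 = 2.95007 years.
Modified duration = D_Mac / (1 + y) = 2.95007 / 1.095 = 2.69413 years.

2.69 years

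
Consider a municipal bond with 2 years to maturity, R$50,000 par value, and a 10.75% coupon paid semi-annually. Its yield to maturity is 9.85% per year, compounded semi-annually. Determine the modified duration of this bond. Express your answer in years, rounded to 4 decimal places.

1.7664 years

Periodic yield y = 0.04925. First find Macaulay duration:
  t   CF        PV=CF/(1+0.04925)^t    t·PV
  1     2,687.50     2,561.3533     2,561.3533
  2     2,687.50     2,441.1278     4,882.2556
  3     2,687.50     2,326.5454     6,979.6363
  4    52,687.50    43,470.2042   173,880.8169
  Σ                 50,799.2308   188,304.0621
P = 50,799.2308; Macaulay duration = 188,304.0621 / 50,799.2308 = 3.70683 half-year periods = 1.85341 years.
Modified duration = D_Mac / (1 + y) = 1.85341 / 1.04925 = 1.76642 years.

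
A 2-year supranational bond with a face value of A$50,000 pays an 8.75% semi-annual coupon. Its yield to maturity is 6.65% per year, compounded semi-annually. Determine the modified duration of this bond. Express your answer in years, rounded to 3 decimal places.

Periodic yield y = 0.03325. First find Macaulay duration:
  t   CF        PV=CF/(1+0.03325)^t    t·PV
  1     2,187.50     2,117.1062     2,117.1062
  2     2,187.50     2,048.9777     4,097.9554
  3     2,187.50     1,983.0416     5,949.1247
  4    52,187.50    45,787.2792   183,149.1166
  Σ                 51,936.4047   195,313.3030
P = 51,936.4047; Macaulay duration = 195,313.3030 / 51,936.4047 = 3.76062 half-year periods = 1.88031 years.
Modified duration = D_Mac / (1 + y) = 1.88031 / 1.03325 = 1.81980 years.

1.820 years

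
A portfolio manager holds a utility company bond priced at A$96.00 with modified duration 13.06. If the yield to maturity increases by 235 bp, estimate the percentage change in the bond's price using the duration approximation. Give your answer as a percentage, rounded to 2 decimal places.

-30.69%

Duration approximation: ΔP/P ≈ -D_mod · Δy = -13.06 × (+0.0235) = -0.306910.
As a percentage: -30.6910%.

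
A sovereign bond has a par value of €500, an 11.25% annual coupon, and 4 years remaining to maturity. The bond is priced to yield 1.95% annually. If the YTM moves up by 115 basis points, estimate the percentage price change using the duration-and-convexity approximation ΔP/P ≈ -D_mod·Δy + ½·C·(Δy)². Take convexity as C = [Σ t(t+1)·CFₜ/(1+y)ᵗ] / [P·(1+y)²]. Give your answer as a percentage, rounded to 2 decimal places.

With y = 0.0195:
  t   CF        PV=CF/(1+0.0195)^t    t·PV        t(t+1)·PV
  1        56.25        55.1741        55.1741         110.3482
  2        56.25        54.1188       108.2376         324.7127
  3        56.25        53.0837       159.2510         637.0039
  4       556.25       514.8979     2,059.5915      10,297.9576
  Σ                    677.2744     2,382.2542      11,370.0224
P = 677.2744; D_Mac = 3.51741 yrs; D_mod = 3.45014 yrs; C = 16.15185.
Duration effect: -3.45014 × (+0.0115) = -0.039677
Convexity effect: 0.5 × 16.15185 × (0.0115)² = +0.0010680
ΔP/P ≈ -0.039677 + 0.0010680 = -0.038609 = -3.8609%.

-3.86%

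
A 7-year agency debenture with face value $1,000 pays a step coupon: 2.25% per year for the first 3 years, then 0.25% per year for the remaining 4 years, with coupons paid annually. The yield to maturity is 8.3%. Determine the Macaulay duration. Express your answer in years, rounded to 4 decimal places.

6.5258 years

Periodic yield y = 0.083. Discount each cash flow and weight by its year:
  t   CF        PV=CF/(1+0.083)^t    t·PV
  1        22.50        20.7756        20.7756
  2        22.50        19.1834        38.3668
  3        22.50        17.7132        53.1396
  4         2.50         1.8173         7.2692
  5         2.50         1.6780         8.3901
  6         2.50         1.5494         9.2965
  7     1,002.50       573.7004     4,015.9031
  Σ                    636.4174     4,153.1410
Price P = Σ PV = 636.4174.
Macaulay duration = Σ(t·PV) / P = 4,153.1410 / 636.4174 = 6.52581 years.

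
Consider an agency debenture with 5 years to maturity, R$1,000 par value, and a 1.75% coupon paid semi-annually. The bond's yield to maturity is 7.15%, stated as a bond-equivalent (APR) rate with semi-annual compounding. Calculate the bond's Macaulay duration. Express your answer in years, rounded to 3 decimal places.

Periodic yield y = 0.03575. Discount each cash flow and weight by its period:
  t   CF        PV=CF/(1+0.03575)^t    t·PV
  1         8.75         8.4480         8.4480
  2         8.75         8.1564        16.3128
  3         8.75         7.8749        23.6246
  4         8.75         7.6031        30.4122
  5         8.75         7.3406        36.7032
  6         8.75         7.0873        42.5236
  7         8.75         6.8426        47.8985
  8         8.75         6.6065        52.8516
  9         8.75         6.3784        57.4058
  10    1,008.75       709.9604     7,099.6040
  Σ                    776.2981     7,415.7843
Price P = Σ PV = 776.2981.
Macaulay duration = Σ(t·PV) / P = 7,415.7843 / 776.2981 = 9.55275 half-year periods.
In years: 9.55275 / 2 = 4.77638 years.

4.776 years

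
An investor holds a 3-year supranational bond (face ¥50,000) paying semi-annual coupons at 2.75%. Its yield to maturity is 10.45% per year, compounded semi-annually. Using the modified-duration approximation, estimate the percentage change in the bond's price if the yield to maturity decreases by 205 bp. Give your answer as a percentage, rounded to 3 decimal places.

+5.623%

Periodic yield y = 0.05225. Modified duration first:
  t   CF        PV=CF/(1+0.05225)^t    t·PV
  1       687.50       653.3618       653.3618
  2       687.50       620.9188     1,241.8377
  3       687.50       590.0868     1,770.2604
  4       687.50       560.7857     2,243.1430
  5       687.50       532.9396     2,664.6982
  6    50,687.50    37,341.1136   224,046.6814
  Σ                 40,299.2064   232,619.9825
P = 40,299.2064; D_Mac = 5.77232 half-year periods = 2.88616 yrs; D_mod = 2.88616/(1+0.05225) = 2.74285 yrs.
ΔP/P ≈ -D_mod · Δy = -2.74285 × (-0.0205) = +0.056228 = +5.6228%.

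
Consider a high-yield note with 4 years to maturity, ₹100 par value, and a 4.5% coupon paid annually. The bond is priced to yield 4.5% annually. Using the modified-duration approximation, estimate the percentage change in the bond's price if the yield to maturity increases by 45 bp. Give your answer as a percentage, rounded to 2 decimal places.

-1.61%

Periodic yield y = 0.045. Modified duration first:
  t   CF        PV=CF/(1+0.045)^t    t·PV
  1         4.50         4.3062         4.3062
  2         4.50         4.1208         8.2416
  3         4.50         3.9433        11.8300
  4       104.50        87.6297       350.5186
  Σ                    100.0000       374.8964
P = 100.0000; D_Mac = 3.74896 yrs; D_mod = 3.74896/(1+0.045) = 3.58753 yrs.
ΔP/P ≈ -D_mod · Δy = -3.58753 × (+0.0045) = -0.016144 = -1.6144%.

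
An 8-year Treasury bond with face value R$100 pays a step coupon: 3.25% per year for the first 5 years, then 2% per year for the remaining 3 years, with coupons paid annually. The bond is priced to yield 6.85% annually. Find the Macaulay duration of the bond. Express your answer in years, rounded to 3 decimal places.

7.045 years

Periodic yield y = 0.0685. Discount each cash flow and weight by its year:
  t   CF        PV=CF/(1+0.0685)^t    t·PV
  1         3.25         3.0416         3.0416
  2         3.25         2.8467         5.6933
  3         3.25         2.6642         7.9925
  4         3.25         2.4934         9.9734
  5         3.25         2.3335        11.6676
  6         2.00         1.3439         8.0637
  7         2.00         1.2578         8.8045
  8       102.00        60.0349       480.2794
  Σ                     76.0160       535.5161
Price P = Σ PV = 76.0160.
Macaulay duration = Σ(t·PV) / P = 535.5161 / 76.0160 = 7.04478 years.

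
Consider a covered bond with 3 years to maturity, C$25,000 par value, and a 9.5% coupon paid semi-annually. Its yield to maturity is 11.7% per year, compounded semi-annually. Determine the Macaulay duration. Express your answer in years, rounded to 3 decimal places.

2.669 years

Periodic yield y = 0.0585. Discount each cash flow and weight by its period:
  t   CF        PV=CF/(1+0.0585)^t    t·PV
  1     1,187.50     1,121.8706     1,121.8706
  2     1,187.50     1,059.8683     2,119.7366
  3     1,187.50     1,001.2927     3,003.8780
  4     1,187.50       945.9543     3,783.8173
  5     1,187.50       893.6744     4,468.3719
  6    26,187.50    18,618.6791   111,712.0744
  Σ                 23,641.3393   126,209.7487
Price P = Σ PV = 23,641.3393.
Macaulay duration = Σ(t·PV) / P = 126,209.7487 / 23,641.3393 = 5.33852 half-year periods.
In years: 5.33852 / 2 = 2.66926 years.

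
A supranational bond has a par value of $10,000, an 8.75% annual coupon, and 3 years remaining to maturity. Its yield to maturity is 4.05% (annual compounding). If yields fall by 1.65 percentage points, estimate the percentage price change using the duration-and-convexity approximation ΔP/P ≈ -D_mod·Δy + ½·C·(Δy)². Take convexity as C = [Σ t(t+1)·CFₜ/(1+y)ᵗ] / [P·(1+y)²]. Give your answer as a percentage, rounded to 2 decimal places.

+4.54%

With y = 0.0405:
  t   CF        PV=CF/(1+0.0405)^t    t·PV        t(t+1)·PV
  1       875.00       840.9419       840.9419       1,681.8837
  2       875.00       808.2094     1,616.4188       4,849.2563
  3    10,875.00     9,653.9048    28,961.7144     115,846.8576
  Σ                 11,303.0560    31,419.0750     122,377.9976
P = 11,303.0560; D_Mac = 2.77970 yrs; D_mod = 2.67150 yrs; C = 10.00054.
Duration effect: -2.67150 × (-0.0165) = +0.044080
Convexity effect: 0.5 × 10.00054 × (-0.0165)² = +0.0013613
ΔP/P ≈ +0.044080 + 0.0013613 = +0.045441 = +4.5441%.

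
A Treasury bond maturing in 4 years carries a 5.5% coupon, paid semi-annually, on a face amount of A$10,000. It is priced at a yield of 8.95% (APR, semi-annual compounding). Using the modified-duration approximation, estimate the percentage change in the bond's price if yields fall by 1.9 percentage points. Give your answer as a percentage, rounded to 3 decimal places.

Periodic yield y = 0.04475. Modified duration first:
  t   CF        PV=CF/(1+0.04475)^t    t·PV
  1       275.00       263.2209       263.2209
  2       275.00       251.9463       503.8925
  3       275.00       241.1546       723.4638
  4       275.00       230.8252       923.3007
  5       275.00       220.9382     1,104.6910
  6       275.00       211.4747     1,268.8482
  7       275.00       202.4166     1,416.9159
  8    10,275.00     7,239.0703    57,912.5621
  Σ                  8,861.0466    64,116.8951
P = 8,861.0466; D_Mac = 7.23582 half-year periods = 3.61791 yrs; D_mod = 3.61791/(1+0.04475) = 3.46294 yrs.
ΔP/P ≈ -D_mod · Δy = -3.46294 × (-0.019) = +0.065796 = +6.5796%.

+6.580%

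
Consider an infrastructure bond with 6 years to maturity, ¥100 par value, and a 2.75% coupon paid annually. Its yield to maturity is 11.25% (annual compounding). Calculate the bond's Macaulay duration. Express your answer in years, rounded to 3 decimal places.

Periodic yield y = 0.1125. Discount each cash flow and weight by its year:
  t   CF        PV=CF/(1+0.1125)^t    t·PV
  1         2.75         2.4719         2.4719
  2         2.75         2.2219         4.4439
  3         2.75         1.9973         5.9918
  4         2.75         1.7953         7.1811
  5         2.75         1.6137         8.0687
  6       102.75        54.1978       325.1868
  Σ                     64.2979       353.3442
Price P = Σ PV = 64.2979.
Macaulay duration = Σ(t·PV) / P = 353.3442 / 64.2979 = 5.49542 years.

5.495 years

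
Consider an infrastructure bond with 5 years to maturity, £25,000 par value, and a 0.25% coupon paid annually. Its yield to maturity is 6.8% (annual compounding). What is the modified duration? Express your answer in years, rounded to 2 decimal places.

Periodic yield y = 0.068. First find Macaulay duration:
  t   CF        PV=CF/(1+0.068)^t    t·PV
  1        62.50        58.5206        58.5206
  2        62.50        54.7946       109.5891
  3        62.50        51.3058       153.9173
  4        62.50        48.0391       192.1565
  5    25,062.50    18,037.1587    90,185.7935
  Σ                 18,249.8188    90,699.9770
P = 18,249.8188; Macaulay duration = 90,699.9770 / 18,249.8188 = 4.96991 years.
Modified duration = D_Mac / (1 + y) = 4.96991 / 1.068 = 4.65347 years.

4.65 years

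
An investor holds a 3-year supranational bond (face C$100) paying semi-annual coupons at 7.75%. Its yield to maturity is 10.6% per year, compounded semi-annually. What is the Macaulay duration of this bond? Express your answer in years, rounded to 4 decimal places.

Periodic yield y = 0.053. Discount each cash flow and weight by its period:
  t   CF        PV=CF/(1+0.053)^t    t·PV
  1        3.875         3.6800         3.6800
  2        3.875         3.4947         6.9895
  3        3.875         3.3188         9.9565
  4        3.875         3.1518        12.6072
  5        3.875         2.9932        14.9658
  6      103.875        76.1975       457.1851
  Σ                     92.8360       505.3840
Price P = Σ PV = 92.8360.
Macaulay duration = Σ(t·PV) / P = 505.3840 / 92.8360 = 5.44384 half-year periods.
In years: 5.44384 / 2 = 2.72192 years.

2.7219 years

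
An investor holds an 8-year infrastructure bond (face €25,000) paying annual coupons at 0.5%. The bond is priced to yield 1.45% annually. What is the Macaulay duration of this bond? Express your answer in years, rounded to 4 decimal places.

Periodic yield y = 0.0145. Discount each cash flow and weight by its year:
  t   CF        PV=CF/(1+0.0145)^t    t·PV
  1       125.00       123.2134       123.2134
  2       125.00       121.4523       242.9047
  3       125.00       119.7165       359.1494
  4       125.00       118.0054       472.0215
  5       125.00       116.3188       581.5938
  6       125.00       114.6562       687.9375
  7       125.00       113.0175       791.1224
  8    25,125.00    22,391.8337   179,134.6694
  Σ                 23,218.2137   182,392.6120
Price P = Σ PV = 23,218.2137.
Macaulay duration = Σ(t·PV) / P = 182,392.6120 / 23,218.2137 = 7.85558 years.

7.8556 years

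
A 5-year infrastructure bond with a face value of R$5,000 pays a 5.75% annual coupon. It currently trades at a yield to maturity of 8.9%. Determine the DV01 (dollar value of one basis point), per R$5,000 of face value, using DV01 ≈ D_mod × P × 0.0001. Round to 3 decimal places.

R$1.790

Periodic yield y = 0.089.
  t   CF        PV=CF/(1+0.089)^t    t·PV
  1       287.50       264.0037       264.0037
  2       287.50       242.4276       484.8552
  3       287.50       222.6149       667.8447
  4       287.50       204.4214       817.6855
  5     5,287.50     3,452.3195    17,261.5975
  Σ                  4,385.7871    19,495.9866
P = 4,385.7871; D_Mac = 4.44527 yrs; D_mod = 4.08197 yrs.
DV01 ≈ 4.08197 × 4,385.7871 × 0.0001 = 1.790265.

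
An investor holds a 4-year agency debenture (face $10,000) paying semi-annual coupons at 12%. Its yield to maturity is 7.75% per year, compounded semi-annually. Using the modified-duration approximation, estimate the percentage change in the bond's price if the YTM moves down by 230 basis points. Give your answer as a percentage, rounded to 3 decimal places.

+7.403%

Periodic yield y = 0.03875. Modified duration first:
  t   CF        PV=CF/(1+0.03875)^t    t·PV
  1       600.00       577.6173       577.6173
  2       600.00       556.0696     1,112.1393
  3       600.00       535.3258     1,605.9773
  4       600.00       515.3557     2,061.4229
  5       600.00       496.1307     2,480.6533
  6       600.00       477.6228     2,865.7367
  7       600.00       459.8053     3,218.6372
  8    10,600.00     7,820.1948    62,561.5583
  Σ                 11,438.1220    76,483.7423
P = 11,438.1220; D_Mac = 6.68674 half-year periods = 3.34337 yrs; D_mod = 3.34337/(1+0.03875) = 3.21865 yrs.
ΔP/P ≈ -D_mod · Δy = -3.21865 × (-0.023) = +0.074029 = +7.4029%.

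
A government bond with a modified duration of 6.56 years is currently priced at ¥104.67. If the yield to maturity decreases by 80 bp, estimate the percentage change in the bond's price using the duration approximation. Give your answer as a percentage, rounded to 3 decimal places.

+5.248%

Duration approximation: ΔP/P ≈ -D_mod · Δy = -6.56 × (-0.008) = +0.052480.
As a percentage: +5.2480%.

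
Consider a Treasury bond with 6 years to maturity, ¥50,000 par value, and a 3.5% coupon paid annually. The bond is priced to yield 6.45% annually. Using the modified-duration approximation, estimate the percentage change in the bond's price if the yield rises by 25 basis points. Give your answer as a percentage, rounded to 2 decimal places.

-1.28%

Periodic yield y = 0.0645. Modified duration first:
  t   CF        PV=CF/(1+0.0645)^t    t·PV
  1     1,750.00     1,643.9643     1,643.9643
  2     1,750.00     1,544.3535     3,088.7070
  3     1,750.00     1,450.7783     4,352.3349
  4     1,750.00     1,362.8730     5,451.4920
  5     1,750.00     1,280.2940     6,401.4701
  6    51,750.00    35,566.1094   213,396.6561
  Σ                 42,848.3725   234,334.6245
P = 42,848.3725; D_Mac = 5.46893 yrs; D_mod = 5.46893/(1+0.0645) = 5.13755 yrs.
ΔP/P ≈ -D_mod · Δy = -5.13755 × (+0.0025) = -0.012844 = -1.2844%.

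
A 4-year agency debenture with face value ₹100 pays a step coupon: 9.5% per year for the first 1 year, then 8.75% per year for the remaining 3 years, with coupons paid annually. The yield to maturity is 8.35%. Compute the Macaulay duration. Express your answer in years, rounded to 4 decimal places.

Periodic yield y = 0.0835. Discount each cash flow and weight by its year:
  t   CF        PV=CF/(1+0.0835)^t    t·PV
  1         9.50         8.7679         8.7679
  2         8.75         7.4533        14.9067
  3         8.75         6.8789        20.6368
  4       108.75        78.9066       315.6266
  Σ                    102.0068       359.9379
Price P = Σ PV = 102.0068.
Macaulay duration = Σ(t·PV) / P = 359.9379 / 102.0068 = 3.52857 years.

3.5286 years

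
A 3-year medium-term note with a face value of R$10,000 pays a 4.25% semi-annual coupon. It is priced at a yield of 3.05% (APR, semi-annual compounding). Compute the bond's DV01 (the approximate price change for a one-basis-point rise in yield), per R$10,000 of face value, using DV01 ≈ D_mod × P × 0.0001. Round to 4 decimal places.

R$2.9043

Periodic yield y = 0.01525.
  t   CF        PV=CF/(1+0.01525)^t    t·PV
  1       212.50       209.3081       209.3081
  2       212.50       206.1641       412.3281
  3       212.50       203.0673       609.2018
  4       212.50       200.0170       800.0681
  5       212.50       197.0126       985.0629
  6    10,212.50     9,325.9714    55,955.8286
  Σ                 10,341.5404    58,971.7975
P = 10,341.5404; D_Mac = 5.70242 half-year periods = 2.85121 yrs; D_mod = 2.80838 yrs.
DV01 ≈ 2.80838 × 10,341.5404 × 0.0001 = 2.904299.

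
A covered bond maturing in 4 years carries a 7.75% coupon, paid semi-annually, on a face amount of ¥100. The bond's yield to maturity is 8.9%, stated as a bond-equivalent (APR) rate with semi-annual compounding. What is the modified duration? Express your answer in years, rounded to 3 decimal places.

3.354 years

Periodic yield y = 0.0445. First find Macaulay duration:
  t   CF        PV=CF/(1+0.0445)^t    t·PV
  1        3.875         3.7099         3.7099
  2        3.875         3.5519         7.1037
  3        3.875         3.4005        10.2016
  4        3.875         3.2557        13.0226
  5        3.875         3.1169        15.5847
  6        3.875         2.9842        17.9049
  7        3.875         2.8570        19.9991
  8      103.875        73.3235       586.5884
  Σ                     96.1996       674.1150
P = 96.1996; Macaulay duration = 674.1150 / 96.1996 = 7.00746 half-year periods = 3.50373 years.
Modified duration = D_Mac / (1 + y) = 3.50373 / 1.0445 = 3.35446 years.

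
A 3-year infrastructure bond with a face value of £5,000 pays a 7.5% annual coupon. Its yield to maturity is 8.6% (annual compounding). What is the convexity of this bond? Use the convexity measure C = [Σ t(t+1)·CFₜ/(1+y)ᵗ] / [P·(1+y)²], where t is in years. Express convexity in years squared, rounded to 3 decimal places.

9.239

With y = 0.086:
  t   CF        PV=CF/(1+0.086)^t    t·PV        t(t+1)·PV
  1       375.00       345.3039       345.3039         690.6077
  2       375.00       317.9594       635.9187       1,907.7562
  3     5,375.00     4,196.5171    12,589.5512      50,358.2047
  Σ                  4,859.7803    13,570.7738      52,956.5686
P = 4,859.7803.
Convexity = Σ t(t+1)·PV / [P·(1+y)²] = 52,956.5686 / (4,859.7803 × 1.179396) = 9.23940.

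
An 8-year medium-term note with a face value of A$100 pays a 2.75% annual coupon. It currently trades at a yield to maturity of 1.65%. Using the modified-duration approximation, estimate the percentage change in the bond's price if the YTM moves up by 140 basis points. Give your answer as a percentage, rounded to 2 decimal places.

-10.08%

Periodic yield y = 0.0165. Modified duration first:
  t   CF        PV=CF/(1+0.0165)^t    t·PV
  1         2.75         2.7054         2.7054
  2         2.75         2.6614         5.3229
  3         2.75         2.6182         7.8547
  4         2.75         2.5757        10.3030
  5         2.75         2.5339        12.6697
  6         2.75         2.4928        14.9568
  7         2.75         2.4523        17.1664
  8       102.75        90.1411       721.1287
  Σ                    108.1810       792.1075
P = 108.1810; D_Mac = 7.32206 yrs; D_mod = 7.32206/(1+0.0165) = 7.20321 yrs.
ΔP/P ≈ -D_mod · Δy = -7.20321 × (+0.014) = -0.100845 = -10.0845%.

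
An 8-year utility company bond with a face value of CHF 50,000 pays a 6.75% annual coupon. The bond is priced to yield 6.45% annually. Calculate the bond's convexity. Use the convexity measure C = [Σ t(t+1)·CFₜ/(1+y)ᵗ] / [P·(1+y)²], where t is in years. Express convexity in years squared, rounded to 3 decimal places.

47.399

With y = 0.0645:
  t   CF        PV=CF/(1+0.0645)^t    t·PV        t(t+1)·PV
  1     3,375.00     3,170.5026     3,170.5026       6,341.0052
  2     3,375.00     2,978.3960     5,956.7921      17,870.3762
  3     3,375.00     2,797.9296     8,393.7887      33,575.1550
  4     3,375.00     2,628.3979    10,513.5917      52,567.9583
  5     3,375.00     2,469.1385    12,345.6924      74,074.1545
  6     3,375.00     2,319.5289    13,917.1732      97,420.2126
  7     3,375.00     2,178.9844    15,252.8907     122,023.1252
  8    53,375.00    32,372.2259   258,977.8069   2,330,800.2622
  Σ                 50,915.1037   328,528.2383   2,734,672.2491
P = 50,915.1037.
Convexity = Σ t(t+1)·PV / [P·(1+y)²] = 2,734,672.2491 / (50,915.1037 × 1.133160) = 47.39880.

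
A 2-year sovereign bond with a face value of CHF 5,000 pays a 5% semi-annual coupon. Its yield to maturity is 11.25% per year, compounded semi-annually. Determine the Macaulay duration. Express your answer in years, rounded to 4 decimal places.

Periodic yield y = 0.05625. Discount each cash flow and weight by its period:
  t   CF        PV=CF/(1+0.05625)^t    t·PV
  1       125.00       118.3432       118.3432
  2       125.00       112.0409       224.0818
  3       125.00       106.0742       318.2227
  4     5,125.00     4,117.4372    16,469.7487
  Σ                  4,453.8955    17,130.3964
Price P = Σ PV = 4,453.8955.
Macaulay duration = Σ(t·PV) / P = 17,130.3964 / 4,453.8955 = 3.84616 half-year periods.
In years: 3.84616 / 2 = 1.92308 years.

1.9231 years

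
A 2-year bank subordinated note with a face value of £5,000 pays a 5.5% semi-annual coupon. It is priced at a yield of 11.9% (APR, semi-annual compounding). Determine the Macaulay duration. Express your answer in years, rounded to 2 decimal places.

1.92 years

Periodic yield y = 0.0595. Discount each cash flow and weight by its period:
  t   CF        PV=CF/(1+0.0595)^t    t·PV
  1       137.50       129.7782       129.7782
  2       137.50       122.4900       244.9801
  3       137.50       115.6112       346.8335
  4     5,137.50     4,077.0683    16,308.2733
  Σ                  4,444.9477    17,029.8651
Price P = Σ PV = 4,444.9477.
Macaulay duration = Σ(t·PV) / P = 17,029.8651 / 4,444.9477 = 3.83129 half-year periods.
In years: 3.83129 / 2 = 1.91564 years.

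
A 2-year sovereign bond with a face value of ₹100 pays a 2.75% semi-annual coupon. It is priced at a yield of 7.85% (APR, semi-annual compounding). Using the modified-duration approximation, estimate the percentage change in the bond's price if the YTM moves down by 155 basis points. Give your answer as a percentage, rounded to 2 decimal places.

+2.92%

Periodic yield y = 0.03925. Modified duration first:
  t   CF        PV=CF/(1+0.03925)^t    t·PV
  1        1.375         1.3231         1.3231
  2        1.375         1.2731         2.5462
  3        1.375         1.2250         3.6751
  4      101.375        86.9062       347.6248
  Σ                     90.7274       355.1691
P = 90.7274; D_Mac = 3.91468 half-year periods = 1.95734 yrs; D_mod = 1.95734/(1+0.03925) = 1.88342 yrs.
ΔP/P ≈ -D_mod · Δy = -1.88342 × (-0.0155) = +0.029193 = +2.9193%.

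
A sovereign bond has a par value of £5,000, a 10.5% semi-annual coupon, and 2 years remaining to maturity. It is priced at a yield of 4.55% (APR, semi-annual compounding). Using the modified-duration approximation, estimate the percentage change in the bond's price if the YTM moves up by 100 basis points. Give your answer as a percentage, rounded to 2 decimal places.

-1.82%

Periodic yield y = 0.02275. Modified duration first:
  t   CF        PV=CF/(1+0.02275)^t    t·PV
  1       262.50       256.6610       256.6610
  2       262.50       250.9518       501.9036
  3       262.50       245.3696       736.1089
  4     5,262.50     4,809.6576    19,238.6302
  Σ                  5,562.6400    20,733.3038
P = 5,562.6400; D_Mac = 3.72724 half-year periods = 1.86362 yrs; D_mod = 1.86362/(1+0.02275) = 1.82217 yrs.
ΔP/P ≈ -D_mod · Δy = -1.82217 × (+0.01) = -0.018222 = -1.8222%.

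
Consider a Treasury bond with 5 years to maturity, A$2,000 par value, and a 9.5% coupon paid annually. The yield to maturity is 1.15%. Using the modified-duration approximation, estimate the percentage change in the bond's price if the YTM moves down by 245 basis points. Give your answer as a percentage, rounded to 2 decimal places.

Periodic yield y = 0.0115. Modified duration first:
  t   CF        PV=CF/(1+0.0115)^t    t·PV
  1       190.00       187.8398       187.8398
  2       190.00       185.7042       371.4085
  3       190.00       183.5929       550.7788
  4       190.00       181.5056       726.0224
  5     2,190.00     2,068.3055    10,341.5273
  Σ                  2,806.9481    12,177.5769
P = 2,806.9481; D_Mac = 4.33837 yrs; D_mod = 4.33837/(1+0.0115) = 4.28905 yrs.
ΔP/P ≈ -D_mod · Δy = -4.28905 × (-0.0245) = +0.105082 = +10.5082%.

+10.51%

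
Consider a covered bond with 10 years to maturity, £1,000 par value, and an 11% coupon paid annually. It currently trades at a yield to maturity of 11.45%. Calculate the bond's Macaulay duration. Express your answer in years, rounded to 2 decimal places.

6.49 years

Periodic yield y = 0.1145. Discount each cash flow and weight by its year:
  t   CF        PV=CF/(1+0.1145)^t    t·PV
  1       110.00        98.6990        98.6990
  2       110.00        88.5590       177.1179
  3       110.00        79.4607       238.3821
  4       110.00        71.2972       285.1887
  5       110.00        63.9724       319.8618
  6       110.00        57.4000       344.4003
  7       110.00        51.5030       360.5207
  8       110.00        46.2117       369.6937
  9       110.00        41.4641       373.1767
  10    1,110.00       375.4242     3,754.2419
  Σ                    973.9912     6,321.2829
Price P = Σ PV = 973.9912.
Macaulay duration = Σ(t·PV) / P = 6,321.2829 / 973.9912 = 6.49008 years.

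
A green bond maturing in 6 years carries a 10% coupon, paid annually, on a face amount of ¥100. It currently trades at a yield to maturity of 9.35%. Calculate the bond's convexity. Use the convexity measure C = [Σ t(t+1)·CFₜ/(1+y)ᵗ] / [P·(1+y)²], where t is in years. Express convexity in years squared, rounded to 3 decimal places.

With y = 0.0935:
  t   CF        PV=CF/(1+0.0935)^t    t·PV        t(t+1)·PV
  1        10.00         9.1449         9.1449          18.2899
  2        10.00         8.3630        16.7260          50.1780
  3        10.00         7.6479        22.9438          91.7751
  4        10.00         6.9940        27.9759         139.8797
  5        10.00         6.3960        31.9798         191.8789
  6       110.00        64.3398       386.0390       2,702.2732
  Σ                    102.8857       494.8095       3,194.2749
P = 102.8857.
Convexity = Σ t(t+1)·PV / [P·(1+y)²] = 3,194.2749 / (102.8857 × 1.195742) = 25.96449.

25.964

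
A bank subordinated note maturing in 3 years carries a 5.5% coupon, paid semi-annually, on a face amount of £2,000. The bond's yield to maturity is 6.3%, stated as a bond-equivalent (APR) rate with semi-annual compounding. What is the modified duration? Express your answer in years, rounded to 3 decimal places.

2.718 years

Periodic yield y = 0.0315. First find Macaulay duration:
  t   CF        PV=CF/(1+0.0315)^t    t·PV
  1        55.00        53.3204        53.3204
  2        55.00        51.6921       103.3842
  3        55.00        50.1135       150.3406
  4        55.00        48.5832       194.3326
  5        55.00        47.0995       235.4976
  6     2,055.00     1,706.0684    10,236.4102
  Σ                  1,956.8771    10,973.2857
P = 1,956.8771; Macaulay duration = 10,973.2857 / 1,956.8771 = 5.60755 half-year periods = 2.80377 years.
Modified duration = D_Mac / (1 + y) = 2.80377 / 1.0315 = 2.71815 years.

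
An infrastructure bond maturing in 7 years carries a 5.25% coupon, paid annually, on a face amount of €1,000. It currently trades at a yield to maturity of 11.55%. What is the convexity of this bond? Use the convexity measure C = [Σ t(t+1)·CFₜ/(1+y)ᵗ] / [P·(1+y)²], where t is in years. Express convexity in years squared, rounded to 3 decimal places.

35.125

With y = 0.1155:
  t   CF        PV=CF/(1+0.1155)^t    t·PV        t(t+1)·PV
  1        52.50        47.0641        47.0641          94.1282
  2        52.50        42.1910        84.3821         253.1462
  3        52.50        37.8225       113.4676         453.8704
  4        52.50        33.9063       135.6254         678.1269
  5        52.50        30.3956       151.9782         911.8695
  6        52.50        27.2485       163.4907       1,144.4350
  7     1,052.50       489.7056     3,427.9393      27,423.5143
  Σ                    708.3337     4,123.9474      30,959.0906
P = 708.3337.
Convexity = Σ t(t+1)·PV / [P·(1+y)²] = 30,959.0906 / (708.3337 × 1.244340) = 35.12458.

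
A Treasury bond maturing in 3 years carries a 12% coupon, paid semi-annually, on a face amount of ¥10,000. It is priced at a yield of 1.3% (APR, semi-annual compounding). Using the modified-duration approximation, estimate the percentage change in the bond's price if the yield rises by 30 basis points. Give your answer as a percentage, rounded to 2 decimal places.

-0.79%

Periodic yield y = 0.0065. Modified duration first:
  t   CF        PV=CF/(1+0.0065)^t    t·PV
  1       600.00       596.1252       596.1252
  2       600.00       592.2754     1,184.5508
  3       600.00       588.4505     1,765.3514
  4       600.00       584.6502     2,338.6010
  5       600.00       580.8746     2,904.3728
  6    10,600.00    10,195.8442    61,175.0651
  Σ                 13,138.2200    69,964.0663
P = 13,138.2200; D_Mac = 5.32523 half-year periods = 2.66262 yrs; D_mod = 2.66262/(1+0.0065) = 2.64542 yrs.
ΔP/P ≈ -D_mod · Δy = -2.64542 × (+0.003) = -0.007936 = -0.7936%.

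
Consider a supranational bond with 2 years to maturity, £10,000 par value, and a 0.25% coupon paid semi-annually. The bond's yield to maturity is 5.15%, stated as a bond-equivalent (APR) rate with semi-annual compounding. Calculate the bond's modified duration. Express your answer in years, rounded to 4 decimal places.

Periodic yield y = 0.02575. First find Macaulay duration:
  t   CF        PV=CF/(1+0.02575)^t    t·PV
  1        12.50        12.1862        12.1862
  2        12.50        11.8803        23.7606
  3        12.50        11.5821        34.7462
  4    10,012.50     9,044.3306    36,177.3222
  Σ                  9,079.9791    36,248.0151
P = 9,079.9791; Macaulay duration = 36,248.0151 / 9,079.9791 = 3.99208 half-year periods = 1.99604 years.
Modified duration = D_Mac / (1 + y) = 1.99604 / 1.02575 = 1.94593 years.

1.9459 years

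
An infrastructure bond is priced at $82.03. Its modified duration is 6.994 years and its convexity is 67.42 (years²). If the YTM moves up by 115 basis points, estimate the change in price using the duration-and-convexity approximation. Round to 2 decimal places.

Duration effect: -D_mod·Δy = -6.994 × (+0.0115) = -0.080431
Convexity effect: ½·C·(Δy)² = 0.5 × 67.42 × (0.0115)² = +0.0044581475
ΔP/P ≈ -0.080431 + 0.0044581475 = -0.0759728525
ΔP ≈ 82.03 × (-0.0759728525) = -6.232053090575.

-$6.23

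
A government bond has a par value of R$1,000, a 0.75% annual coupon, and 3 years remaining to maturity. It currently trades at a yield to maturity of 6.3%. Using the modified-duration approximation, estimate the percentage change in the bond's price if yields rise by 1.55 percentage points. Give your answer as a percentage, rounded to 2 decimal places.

-4.34%

Periodic yield y = 0.063. Modified duration first:
  t   CF        PV=CF/(1+0.063)^t    t·PV
  1         7.50         7.0555         7.0555
  2         7.50         6.6374        13.2747
  3     1,007.50       838.7746     2,516.3237
  Σ                    852.4674     2,536.6539
P = 852.4674; D_Mac = 2.97566 yrs; D_mod = 2.97566/(1+0.063) = 2.79930 yrs.
ΔP/P ≈ -D_mod · Δy = -2.79930 × (+0.0155) = -0.043389 = -4.3389%.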